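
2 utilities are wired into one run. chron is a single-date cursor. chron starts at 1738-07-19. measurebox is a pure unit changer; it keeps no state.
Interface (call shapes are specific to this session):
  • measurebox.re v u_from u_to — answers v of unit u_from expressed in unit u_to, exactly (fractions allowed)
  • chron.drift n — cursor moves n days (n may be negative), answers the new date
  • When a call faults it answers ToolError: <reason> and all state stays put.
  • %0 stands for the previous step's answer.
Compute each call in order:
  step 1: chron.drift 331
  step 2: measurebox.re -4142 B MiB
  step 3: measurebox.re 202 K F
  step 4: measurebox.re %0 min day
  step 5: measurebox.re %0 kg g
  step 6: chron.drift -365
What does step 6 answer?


·→ chron.drift(n: 331)
·← 1739-06-15
·→ measurebox.re(v: -4142, u_from: B, u_to: MiB)
·← -2071/524288
·→ measurebox.re(v: 202, u_from: K, u_to: F)
·← -9607/100
·→ measurebox.re(v: %0, u_from: min, u_to: day)
·← -9607/144000
·→ measurebox.re(v: %0, u_from: kg, u_to: g)
·← -9607/144
·→ chron.drift(n: -365)
·← 1738-06-15

Answer: 1738-06-15


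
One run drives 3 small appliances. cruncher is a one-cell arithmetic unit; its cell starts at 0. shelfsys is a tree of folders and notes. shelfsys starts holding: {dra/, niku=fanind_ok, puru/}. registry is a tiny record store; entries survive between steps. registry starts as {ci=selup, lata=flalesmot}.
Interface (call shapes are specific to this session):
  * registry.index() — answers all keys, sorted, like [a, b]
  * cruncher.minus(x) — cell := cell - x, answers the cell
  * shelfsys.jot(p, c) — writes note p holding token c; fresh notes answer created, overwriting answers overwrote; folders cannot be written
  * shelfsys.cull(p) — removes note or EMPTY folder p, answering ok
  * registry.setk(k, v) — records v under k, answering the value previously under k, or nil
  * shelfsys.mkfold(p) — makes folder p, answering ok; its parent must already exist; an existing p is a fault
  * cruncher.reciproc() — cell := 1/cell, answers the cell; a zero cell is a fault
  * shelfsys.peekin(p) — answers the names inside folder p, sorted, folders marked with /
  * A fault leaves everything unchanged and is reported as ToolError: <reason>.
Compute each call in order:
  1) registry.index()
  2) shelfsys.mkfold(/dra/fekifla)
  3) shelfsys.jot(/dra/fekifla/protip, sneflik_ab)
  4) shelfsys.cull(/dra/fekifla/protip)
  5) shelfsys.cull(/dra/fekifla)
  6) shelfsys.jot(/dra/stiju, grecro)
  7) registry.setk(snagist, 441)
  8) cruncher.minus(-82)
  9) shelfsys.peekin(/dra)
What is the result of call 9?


# index() -> [ci, lata]
# mkfold(p: /dra/fekifla) -> ok
# jot(p: /dra/fekifla/protip, c: sneflik_ab) -> created
# cull(p: /dra/fekifla/protip) -> ok
# cull(p: /dra/fekifla) -> ok
# jot(p: /dra/stiju, c: grecro) -> created
# setk(k: snagist, v: 441) -> nil
# minus(x: -82) -> 82
# peekin(p: /dra) -> [stiju]

Answer: [stiju]


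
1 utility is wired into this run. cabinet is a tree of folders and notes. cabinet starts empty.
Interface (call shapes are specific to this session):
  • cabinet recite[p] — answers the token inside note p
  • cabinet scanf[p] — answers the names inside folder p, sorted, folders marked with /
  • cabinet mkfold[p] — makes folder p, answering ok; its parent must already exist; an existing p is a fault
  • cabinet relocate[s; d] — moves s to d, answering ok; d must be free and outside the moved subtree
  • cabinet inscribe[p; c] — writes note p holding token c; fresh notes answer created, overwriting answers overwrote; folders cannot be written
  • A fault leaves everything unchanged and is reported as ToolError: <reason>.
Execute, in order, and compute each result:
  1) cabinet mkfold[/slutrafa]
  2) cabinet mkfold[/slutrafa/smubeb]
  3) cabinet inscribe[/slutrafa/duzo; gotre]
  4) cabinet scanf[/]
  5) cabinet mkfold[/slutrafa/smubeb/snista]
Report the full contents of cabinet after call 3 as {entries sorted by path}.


Answer: {slutrafa/, slutrafa/duzo=gotre, slutrafa/smubeb/}

Derivation:
~$ cabinet mkfold p=/slutrafa
  ok
~$ cabinet mkfold p=/slutrafa/smubeb
  ok
~$ cabinet inscribe p=/slutrafa/duzo c=gotre
  created
~$ cabinet scanf p=/
  [slutrafa/]
~$ cabinet mkfold p=/slutrafa/smubeb/snista
  ok


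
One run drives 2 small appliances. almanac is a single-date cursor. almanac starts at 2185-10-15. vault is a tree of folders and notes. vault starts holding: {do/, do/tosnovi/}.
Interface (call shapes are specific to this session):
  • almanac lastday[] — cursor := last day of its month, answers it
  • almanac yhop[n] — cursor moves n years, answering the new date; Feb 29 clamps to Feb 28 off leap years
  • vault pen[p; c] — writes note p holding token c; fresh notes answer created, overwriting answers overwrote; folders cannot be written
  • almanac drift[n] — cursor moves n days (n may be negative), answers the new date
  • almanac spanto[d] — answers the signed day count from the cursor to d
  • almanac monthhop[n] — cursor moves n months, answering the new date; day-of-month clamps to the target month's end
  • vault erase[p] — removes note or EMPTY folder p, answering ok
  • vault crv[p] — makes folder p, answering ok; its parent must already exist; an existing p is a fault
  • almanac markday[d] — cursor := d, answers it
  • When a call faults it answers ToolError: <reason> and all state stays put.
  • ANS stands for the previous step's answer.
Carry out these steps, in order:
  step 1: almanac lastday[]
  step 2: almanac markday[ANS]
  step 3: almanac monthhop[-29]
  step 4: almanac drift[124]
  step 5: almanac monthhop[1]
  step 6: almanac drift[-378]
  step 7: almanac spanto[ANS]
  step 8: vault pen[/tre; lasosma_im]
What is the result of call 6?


Answer: 2182-10-20

Derivation:
→ almanac lastday()
← 2185-10-31
→ almanac markday(ANS)
← 2185-10-31
→ almanac monthhop(-29)
← 2183-05-31
→ almanac drift(124)
← 2183-10-02
→ almanac monthhop(1)
← 2183-11-02
→ almanac drift(-378)
← 2182-10-20
→ almanac spanto(ANS)
← 0
→ vault pen(/tre, lasosma_im)
← created


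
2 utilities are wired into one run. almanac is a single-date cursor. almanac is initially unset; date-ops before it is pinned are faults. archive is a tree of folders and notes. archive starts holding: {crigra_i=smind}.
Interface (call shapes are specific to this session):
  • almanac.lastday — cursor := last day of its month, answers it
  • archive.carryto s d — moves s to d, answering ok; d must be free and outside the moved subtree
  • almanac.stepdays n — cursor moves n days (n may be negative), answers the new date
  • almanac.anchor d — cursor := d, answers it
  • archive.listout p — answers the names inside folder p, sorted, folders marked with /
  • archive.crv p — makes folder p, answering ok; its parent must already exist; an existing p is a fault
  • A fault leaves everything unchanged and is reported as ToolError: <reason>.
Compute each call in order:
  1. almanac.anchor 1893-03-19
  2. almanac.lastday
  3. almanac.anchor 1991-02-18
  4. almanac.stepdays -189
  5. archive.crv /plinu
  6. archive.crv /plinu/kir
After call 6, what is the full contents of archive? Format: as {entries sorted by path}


Answer: {crigra_i=smind, plinu/, plinu/kir/}

Derivation:
$ almanac.anchor d→1893-03-19
= 1893-03-19
$ almanac.lastday
= 1893-03-31
$ almanac.anchor d→1991-02-18
= 1991-02-18
$ almanac.stepdays n→-189
= 1990-08-13
$ archive.crv p→/plinu
= ok
$ archive.crv p→/plinu/kir
= ok


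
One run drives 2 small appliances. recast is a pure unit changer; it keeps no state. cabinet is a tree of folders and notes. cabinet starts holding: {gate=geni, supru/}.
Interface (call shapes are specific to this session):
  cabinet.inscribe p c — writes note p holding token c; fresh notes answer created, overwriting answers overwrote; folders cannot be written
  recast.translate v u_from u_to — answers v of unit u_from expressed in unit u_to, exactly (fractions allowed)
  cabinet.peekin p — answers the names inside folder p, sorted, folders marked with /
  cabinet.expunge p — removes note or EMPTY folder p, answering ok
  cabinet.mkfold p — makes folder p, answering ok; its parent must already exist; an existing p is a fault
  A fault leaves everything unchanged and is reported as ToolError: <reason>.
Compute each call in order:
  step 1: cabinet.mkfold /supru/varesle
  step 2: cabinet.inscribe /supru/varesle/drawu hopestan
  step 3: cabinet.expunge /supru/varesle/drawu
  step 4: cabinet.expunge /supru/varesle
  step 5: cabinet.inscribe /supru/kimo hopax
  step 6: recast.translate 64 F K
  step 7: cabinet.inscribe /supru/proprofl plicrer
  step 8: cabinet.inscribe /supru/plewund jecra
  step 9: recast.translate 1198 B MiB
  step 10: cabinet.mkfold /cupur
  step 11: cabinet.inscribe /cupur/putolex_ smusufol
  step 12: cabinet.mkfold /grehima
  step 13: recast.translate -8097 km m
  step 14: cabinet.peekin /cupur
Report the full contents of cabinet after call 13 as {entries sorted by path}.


Answer: {cupur/, cupur/putolex_=smusufol, gate=geni, grehima/, supru/, supru/kimo=hopax, supru/plewund=jecra, supru/proprofl=plicrer}

Derivation:
> cabinet.mkfold /supru/varesle
:: ok
> cabinet.inscribe /supru/varesle/drawu hopestan
:: created
> cabinet.expunge /supru/varesle/drawu
:: ok
> cabinet.expunge /supru/varesle
:: ok
> cabinet.inscribe /supru/kimo hopax
:: created
> recast.translate 64 F K
:: 52367/180
> cabinet.inscribe /supru/proprofl plicrer
:: created
> cabinet.inscribe /supru/plewund jecra
:: created
> recast.translate 1198 B MiB
:: 599/524288
> cabinet.mkfold /cupur
:: ok
> cabinet.inscribe /cupur/putolex_ smusufol
:: created
> cabinet.mkfold /grehima
:: ok
> recast.translate -8097 km m
:: -8097000
> cabinet.peekin /cupur
:: [putolex_]


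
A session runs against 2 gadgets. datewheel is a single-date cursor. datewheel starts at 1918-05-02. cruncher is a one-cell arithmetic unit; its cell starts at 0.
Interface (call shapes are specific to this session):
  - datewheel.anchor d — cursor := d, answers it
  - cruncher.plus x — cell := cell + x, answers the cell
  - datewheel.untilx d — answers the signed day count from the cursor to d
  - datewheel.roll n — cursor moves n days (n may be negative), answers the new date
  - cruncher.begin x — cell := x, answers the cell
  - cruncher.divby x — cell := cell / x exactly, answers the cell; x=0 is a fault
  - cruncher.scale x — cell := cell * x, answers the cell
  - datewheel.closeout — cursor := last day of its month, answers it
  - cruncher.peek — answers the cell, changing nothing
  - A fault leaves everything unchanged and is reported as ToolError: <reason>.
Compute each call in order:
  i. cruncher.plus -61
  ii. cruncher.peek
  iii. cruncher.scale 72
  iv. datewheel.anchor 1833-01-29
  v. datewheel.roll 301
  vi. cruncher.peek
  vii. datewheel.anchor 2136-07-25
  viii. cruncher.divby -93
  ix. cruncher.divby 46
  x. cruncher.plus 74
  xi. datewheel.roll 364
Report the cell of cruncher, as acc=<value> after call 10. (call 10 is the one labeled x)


>>> cruncher.plus x=-61
[out] -61
>>> cruncher.peek
[out] -61
>>> cruncher.scale x=72
[out] -4392
>>> datewheel.anchor d=1833-01-29
[out] 1833-01-29
>>> datewheel.roll n=301
[out] 1833-11-26
>>> cruncher.peek
[out] -4392
>>> datewheel.anchor d=2136-07-25
[out] 2136-07-25
>>> cruncher.divby x=-93
[out] 1464/31
>>> cruncher.divby x=46
[out] 732/713
>>> cruncher.plus x=74
[out] 53494/713
>>> datewheel.roll n=364
[out] 2137-07-24

Answer: acc=53494/713


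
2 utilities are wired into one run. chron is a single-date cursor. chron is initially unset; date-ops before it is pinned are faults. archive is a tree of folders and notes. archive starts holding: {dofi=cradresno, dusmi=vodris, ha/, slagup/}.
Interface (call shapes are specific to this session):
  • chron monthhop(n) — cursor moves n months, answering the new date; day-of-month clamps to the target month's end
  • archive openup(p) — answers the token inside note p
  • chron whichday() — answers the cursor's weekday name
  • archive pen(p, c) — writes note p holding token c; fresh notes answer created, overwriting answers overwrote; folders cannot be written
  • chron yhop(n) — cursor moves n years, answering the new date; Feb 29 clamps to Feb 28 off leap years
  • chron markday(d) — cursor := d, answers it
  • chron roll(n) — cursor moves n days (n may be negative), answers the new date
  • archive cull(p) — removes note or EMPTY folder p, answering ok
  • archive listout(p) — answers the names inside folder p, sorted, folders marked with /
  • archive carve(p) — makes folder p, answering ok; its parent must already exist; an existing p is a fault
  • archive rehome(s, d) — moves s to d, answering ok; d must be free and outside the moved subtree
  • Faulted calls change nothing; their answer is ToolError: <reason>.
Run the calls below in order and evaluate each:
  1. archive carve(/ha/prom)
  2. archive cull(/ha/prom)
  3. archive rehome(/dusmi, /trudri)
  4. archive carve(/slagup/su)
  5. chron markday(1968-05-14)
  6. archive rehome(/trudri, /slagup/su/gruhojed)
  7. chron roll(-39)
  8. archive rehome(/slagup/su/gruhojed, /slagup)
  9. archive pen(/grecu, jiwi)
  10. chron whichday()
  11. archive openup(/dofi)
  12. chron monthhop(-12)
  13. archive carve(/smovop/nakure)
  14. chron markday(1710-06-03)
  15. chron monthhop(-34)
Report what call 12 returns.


Answer: 1967-04-05

Derivation:
==> archive carve(/ha/prom)
<== ok
==> archive cull(/ha/prom)
<== ok
==> archive rehome(/dusmi, /trudri)
<== ok
==> archive carve(/slagup/su)
<== ok
==> chron markday(1968-05-14)
<== 1968-05-14
==> archive rehome(/trudri, /slagup/su/gruhojed)
<== ok
==> chron roll(-39)
<== 1968-04-05
==> archive rehome(/slagup/su/gruhojed, /slagup)
<== ToolError: exists
==> archive pen(/grecu, jiwi)
<== created
==> chron whichday()
<== Friday
==> archive openup(/dofi)
<== cradresno
==> chron monthhop(-12)
<== 1967-04-05
==> archive carve(/smovop/nakure)
<== ToolError: no parent
==> chron markday(1710-06-03)
<== 1710-06-03
==> chron monthhop(-34)
<== 1707-08-03


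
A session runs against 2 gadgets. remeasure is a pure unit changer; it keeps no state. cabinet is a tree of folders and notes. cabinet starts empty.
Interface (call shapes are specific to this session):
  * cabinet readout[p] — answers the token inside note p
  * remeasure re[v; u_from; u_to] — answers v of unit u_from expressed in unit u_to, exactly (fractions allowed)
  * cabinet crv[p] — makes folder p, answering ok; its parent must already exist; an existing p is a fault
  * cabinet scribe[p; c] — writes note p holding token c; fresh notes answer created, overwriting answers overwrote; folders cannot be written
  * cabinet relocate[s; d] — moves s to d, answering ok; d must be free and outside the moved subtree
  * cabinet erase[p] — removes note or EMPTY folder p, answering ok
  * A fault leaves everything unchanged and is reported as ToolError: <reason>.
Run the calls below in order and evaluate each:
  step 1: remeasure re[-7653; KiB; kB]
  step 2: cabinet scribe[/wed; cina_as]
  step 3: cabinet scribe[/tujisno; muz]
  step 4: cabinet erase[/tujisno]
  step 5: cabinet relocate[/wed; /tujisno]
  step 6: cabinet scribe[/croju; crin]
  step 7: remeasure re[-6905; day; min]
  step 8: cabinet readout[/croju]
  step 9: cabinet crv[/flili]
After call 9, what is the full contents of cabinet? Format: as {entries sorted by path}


Answer: {croju=crin, flili/, tujisno=cina_as}

Derivation:
[in] remeasure re -7653 KiB kB
  -979584/125
[in] cabinet scribe /wed cina_as
  created
[in] cabinet scribe /tujisno muz
  created
[in] cabinet erase /tujisno
  ok
[in] cabinet relocate /wed /tujisno
  ok
[in] cabinet scribe /croju crin
  created
[in] remeasure re -6905 day min
  -9943200
[in] cabinet readout /croju
  crin
[in] cabinet crv /flili
  ok


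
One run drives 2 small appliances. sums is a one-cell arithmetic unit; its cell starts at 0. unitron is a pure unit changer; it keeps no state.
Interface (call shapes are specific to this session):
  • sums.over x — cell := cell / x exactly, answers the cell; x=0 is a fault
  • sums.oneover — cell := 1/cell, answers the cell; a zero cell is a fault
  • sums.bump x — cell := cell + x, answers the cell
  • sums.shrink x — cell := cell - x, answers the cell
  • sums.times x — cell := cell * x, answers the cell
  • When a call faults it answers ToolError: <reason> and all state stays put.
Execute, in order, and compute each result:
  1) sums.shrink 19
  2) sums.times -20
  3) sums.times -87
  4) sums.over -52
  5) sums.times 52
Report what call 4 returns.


Answer: 8265/13

Derivation:
>>> sums.shrink x=19
[out] -19
>>> sums.times x=-20
[out] 380
>>> sums.times x=-87
[out] -33060
>>> sums.over x=-52
[out] 8265/13
>>> sums.times x=52
[out] 33060


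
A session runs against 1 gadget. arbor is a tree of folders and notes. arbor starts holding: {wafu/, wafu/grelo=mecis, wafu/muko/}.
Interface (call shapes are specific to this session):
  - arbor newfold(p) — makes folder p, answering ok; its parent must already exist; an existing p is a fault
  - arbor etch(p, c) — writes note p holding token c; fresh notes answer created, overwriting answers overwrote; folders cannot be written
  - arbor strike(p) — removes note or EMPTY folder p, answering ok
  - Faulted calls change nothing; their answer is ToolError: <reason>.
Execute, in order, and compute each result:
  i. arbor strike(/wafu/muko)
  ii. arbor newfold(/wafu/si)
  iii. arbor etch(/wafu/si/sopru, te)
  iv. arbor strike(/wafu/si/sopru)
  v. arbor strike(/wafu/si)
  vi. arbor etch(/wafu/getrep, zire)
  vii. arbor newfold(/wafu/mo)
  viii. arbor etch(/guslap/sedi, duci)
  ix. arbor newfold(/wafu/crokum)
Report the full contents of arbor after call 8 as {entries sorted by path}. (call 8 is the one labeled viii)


Answer: {wafu/, wafu/getrep=zire, wafu/grelo=mecis, wafu/mo/}

Derivation:
Do: arbor strike[p='/wafu/muko']
See: ok
Do: arbor newfold[p='/wafu/si']
See: ok
Do: arbor etch[p='/wafu/si/sopru'; c='te']
See: created
Do: arbor strike[p='/wafu/si/sopru']
See: ok
Do: arbor strike[p='/wafu/si']
See: ok
Do: arbor etch[p='/wafu/getrep'; c='zire']
See: created
Do: arbor newfold[p='/wafu/mo']
See: ok
Do: arbor etch[p='/guslap/sedi'; c='duci']
See: ToolError: no parent
Do: arbor newfold[p='/wafu/crokum']
See: ok


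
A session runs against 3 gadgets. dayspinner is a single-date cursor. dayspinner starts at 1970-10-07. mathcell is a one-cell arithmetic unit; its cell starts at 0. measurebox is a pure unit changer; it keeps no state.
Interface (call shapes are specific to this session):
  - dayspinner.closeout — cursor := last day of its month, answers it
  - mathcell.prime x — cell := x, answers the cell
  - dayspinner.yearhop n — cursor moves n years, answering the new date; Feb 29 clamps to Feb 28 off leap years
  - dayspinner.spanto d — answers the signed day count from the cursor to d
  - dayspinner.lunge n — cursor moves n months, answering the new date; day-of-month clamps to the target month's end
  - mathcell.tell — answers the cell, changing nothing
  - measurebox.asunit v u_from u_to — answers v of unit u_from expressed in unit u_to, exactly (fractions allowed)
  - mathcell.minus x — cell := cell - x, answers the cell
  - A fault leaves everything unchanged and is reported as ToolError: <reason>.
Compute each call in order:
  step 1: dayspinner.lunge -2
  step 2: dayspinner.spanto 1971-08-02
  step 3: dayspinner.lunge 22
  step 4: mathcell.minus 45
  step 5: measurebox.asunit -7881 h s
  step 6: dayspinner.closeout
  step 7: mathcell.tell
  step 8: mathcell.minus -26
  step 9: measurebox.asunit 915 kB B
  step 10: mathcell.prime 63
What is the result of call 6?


Answer: 1972-06-30

Derivation:
==> lunge(n: -2)
<== 1970-08-07
==> spanto(d: 1971-08-02)
<== 360
==> lunge(n: 22)
<== 1972-06-07
==> minus(x: 45)
<== -45
==> asunit(v: -7881, u_from: h, u_to: s)
<== -28371600
==> closeout()
<== 1972-06-30
==> tell()
<== -45
==> minus(x: -26)
<== -19
==> asunit(v: 915, u_from: kB, u_to: B)
<== 915000
==> prime(x: 63)
<== 63


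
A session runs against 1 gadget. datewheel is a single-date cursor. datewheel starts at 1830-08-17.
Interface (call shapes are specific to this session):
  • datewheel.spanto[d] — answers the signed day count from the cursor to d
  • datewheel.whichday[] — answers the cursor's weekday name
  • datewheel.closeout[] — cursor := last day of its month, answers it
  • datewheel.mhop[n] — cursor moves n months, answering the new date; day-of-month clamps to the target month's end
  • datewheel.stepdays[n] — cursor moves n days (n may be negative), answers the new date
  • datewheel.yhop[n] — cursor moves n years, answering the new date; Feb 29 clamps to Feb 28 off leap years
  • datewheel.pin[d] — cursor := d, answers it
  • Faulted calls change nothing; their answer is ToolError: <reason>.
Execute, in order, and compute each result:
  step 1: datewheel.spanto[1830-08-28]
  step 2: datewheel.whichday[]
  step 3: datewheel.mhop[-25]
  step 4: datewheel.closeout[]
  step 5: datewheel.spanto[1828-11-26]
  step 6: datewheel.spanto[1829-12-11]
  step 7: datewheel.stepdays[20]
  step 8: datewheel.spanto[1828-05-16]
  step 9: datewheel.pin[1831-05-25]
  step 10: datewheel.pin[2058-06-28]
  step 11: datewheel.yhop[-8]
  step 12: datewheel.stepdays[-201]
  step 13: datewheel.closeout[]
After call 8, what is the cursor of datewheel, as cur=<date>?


Answer: cur=1828-08-20

Derivation:
I call datewheel.spanto on d→1830-08-28, and see 11.
Invoking datewheel.whichday, → Tuesday.
Using datewheel.mhop on n→-25, and observe 1828-07-17.
Calling datewheel.closeout, → 1828-07-31.
I try datewheel.spanto on d→1828-11-26, yielding 118.
I use datewheel.spanto on d→1829-12-11, → 498.
I call datewheel.stepdays on n→20, — result: 1828-08-20.
I run datewheel.spanto on d→1828-05-16, and see -96.
Using datewheel.pin on d→1831-05-25: 1831-05-25.
I call datewheel.pin on d→2058-06-28, and see 2058-06-28.
Then datewheel.yhop on n→-8, which returns 2050-06-28.
I call datewheel.stepdays on n→-201, → 2049-12-09.
Calling datewheel.closeout(), — result: 2049-12-31.


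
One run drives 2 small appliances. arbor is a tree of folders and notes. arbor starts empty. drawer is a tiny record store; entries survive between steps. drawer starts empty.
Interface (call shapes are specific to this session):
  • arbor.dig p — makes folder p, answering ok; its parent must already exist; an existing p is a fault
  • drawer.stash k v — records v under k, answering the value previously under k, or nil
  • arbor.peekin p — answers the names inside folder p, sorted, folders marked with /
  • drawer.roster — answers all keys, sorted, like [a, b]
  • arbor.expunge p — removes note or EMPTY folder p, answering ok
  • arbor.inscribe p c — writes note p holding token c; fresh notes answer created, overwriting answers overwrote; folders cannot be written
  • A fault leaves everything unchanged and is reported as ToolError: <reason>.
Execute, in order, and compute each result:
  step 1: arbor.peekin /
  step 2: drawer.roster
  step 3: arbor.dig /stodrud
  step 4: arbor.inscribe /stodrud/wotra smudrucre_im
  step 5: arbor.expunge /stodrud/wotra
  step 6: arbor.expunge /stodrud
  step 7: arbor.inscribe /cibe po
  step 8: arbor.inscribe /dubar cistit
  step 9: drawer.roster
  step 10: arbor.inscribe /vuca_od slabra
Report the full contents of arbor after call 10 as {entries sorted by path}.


Invoking peekin on p='/', and get [].
Calling roster(), and get [].
Next I call dig on p='/stodrud': ok.
Then inscribe on p='/stodrud/wotra', c='smudrucre_im', and observe created.
Using expunge on p='/stodrud/wotra': ok.
I run expunge on p='/stodrud': ok.
I call inscribe on p='/cibe', c='po', and get created.
I run inscribe on p='/dubar', c='cistit', and get created.
I run roster, and see [].
Calling inscribe on p='/vuca_od', c='slabra': created.

Answer: {cibe=po, dubar=cistit, vuca_od=slabra}


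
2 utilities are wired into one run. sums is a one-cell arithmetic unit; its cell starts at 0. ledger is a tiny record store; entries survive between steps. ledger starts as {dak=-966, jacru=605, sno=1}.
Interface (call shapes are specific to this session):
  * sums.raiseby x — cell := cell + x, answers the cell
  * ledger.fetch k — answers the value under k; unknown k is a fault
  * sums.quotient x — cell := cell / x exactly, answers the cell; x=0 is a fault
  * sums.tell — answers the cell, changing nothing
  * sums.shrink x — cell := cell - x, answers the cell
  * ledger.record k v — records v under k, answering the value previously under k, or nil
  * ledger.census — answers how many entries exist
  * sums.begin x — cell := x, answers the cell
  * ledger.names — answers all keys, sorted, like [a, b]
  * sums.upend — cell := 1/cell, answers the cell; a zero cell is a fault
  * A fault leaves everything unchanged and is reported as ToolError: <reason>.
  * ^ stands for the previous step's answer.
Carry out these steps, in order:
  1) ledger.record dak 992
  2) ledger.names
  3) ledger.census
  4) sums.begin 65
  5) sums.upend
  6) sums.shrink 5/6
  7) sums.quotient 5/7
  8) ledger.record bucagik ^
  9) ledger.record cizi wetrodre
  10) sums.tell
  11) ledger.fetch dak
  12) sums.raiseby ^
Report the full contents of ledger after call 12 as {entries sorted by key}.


Answer: {bucagik=-2233/1950, cizi=wetrodre, dak=992, jacru=605, sno=1}

Derivation:
# 1. record(k→dak, v→992) => -966
# 2. names() => [dak, jacru, sno]
# 3. census() => 3
# 4. begin(x→65) => 65
# 5. upend() => 1/65
# 6. shrink(x→5/6) => -319/390
# 7. quotient(x→5/7) => -2233/1950
# 8. record(k→bucagik, v→^) => nil
# 9. record(k→cizi, v→wetrodre) => nil
# 10. tell() => -2233/1950
# 11. fetch(k→dak) => 992
# 12. raiseby(x→^) => 1932167/1950


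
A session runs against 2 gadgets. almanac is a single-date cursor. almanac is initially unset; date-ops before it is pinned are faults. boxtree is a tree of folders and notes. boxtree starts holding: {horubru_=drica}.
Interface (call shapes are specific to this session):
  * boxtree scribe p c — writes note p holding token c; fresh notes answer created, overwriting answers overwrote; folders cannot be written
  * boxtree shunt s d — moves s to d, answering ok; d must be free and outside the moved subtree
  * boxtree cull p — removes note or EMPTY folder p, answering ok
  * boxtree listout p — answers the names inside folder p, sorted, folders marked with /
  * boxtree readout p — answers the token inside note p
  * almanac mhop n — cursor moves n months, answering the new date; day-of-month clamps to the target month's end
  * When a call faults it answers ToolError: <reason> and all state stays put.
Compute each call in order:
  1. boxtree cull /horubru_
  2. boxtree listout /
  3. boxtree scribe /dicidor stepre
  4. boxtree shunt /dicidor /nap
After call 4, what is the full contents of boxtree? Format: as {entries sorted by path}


Answer: {nap=stepre}

Derivation:
CALL boxtree cull[/horubru_]
RET  ok
CALL boxtree listout[/]
RET  []
CALL boxtree scribe[/dicidor; stepre]
RET  created
CALL boxtree shunt[/dicidor; /nap]
RET  ok


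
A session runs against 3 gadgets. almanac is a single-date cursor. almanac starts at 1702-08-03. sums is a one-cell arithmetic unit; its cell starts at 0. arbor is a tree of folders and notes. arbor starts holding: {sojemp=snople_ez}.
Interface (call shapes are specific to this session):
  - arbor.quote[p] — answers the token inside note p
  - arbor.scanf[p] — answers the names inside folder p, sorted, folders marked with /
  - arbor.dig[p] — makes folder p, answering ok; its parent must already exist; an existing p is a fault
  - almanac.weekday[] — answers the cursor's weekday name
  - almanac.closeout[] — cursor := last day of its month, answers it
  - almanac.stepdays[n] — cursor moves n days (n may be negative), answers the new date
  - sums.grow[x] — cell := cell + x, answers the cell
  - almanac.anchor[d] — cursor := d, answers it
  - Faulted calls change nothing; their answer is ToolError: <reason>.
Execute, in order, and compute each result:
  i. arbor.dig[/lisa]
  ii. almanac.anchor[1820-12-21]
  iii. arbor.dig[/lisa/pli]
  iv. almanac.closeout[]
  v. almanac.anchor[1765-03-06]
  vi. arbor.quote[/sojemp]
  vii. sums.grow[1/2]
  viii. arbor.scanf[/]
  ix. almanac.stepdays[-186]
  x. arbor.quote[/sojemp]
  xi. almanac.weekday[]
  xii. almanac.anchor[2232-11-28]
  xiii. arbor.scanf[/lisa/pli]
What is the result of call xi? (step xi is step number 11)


CALL arbor.dig[p=/lisa]
RET  ok
CALL almanac.anchor[d=1820-12-21]
RET  1820-12-21
CALL arbor.dig[p=/lisa/pli]
RET  ok
CALL almanac.closeout[]
RET  1820-12-31
CALL almanac.anchor[d=1765-03-06]
RET  1765-03-06
CALL arbor.quote[p=/sojemp]
RET  snople_ez
CALL sums.grow[x=1/2]
RET  1/2
CALL arbor.scanf[p=/]
RET  [lisa/, sojemp]
CALL almanac.stepdays[n=-186]
RET  1764-09-01
CALL arbor.quote[p=/sojemp]
RET  snople_ez
CALL almanac.weekday[]
RET  Saturday
CALL almanac.anchor[d=2232-11-28]
RET  2232-11-28
CALL arbor.scanf[p=/lisa/pli]
RET  []

Answer: Saturday


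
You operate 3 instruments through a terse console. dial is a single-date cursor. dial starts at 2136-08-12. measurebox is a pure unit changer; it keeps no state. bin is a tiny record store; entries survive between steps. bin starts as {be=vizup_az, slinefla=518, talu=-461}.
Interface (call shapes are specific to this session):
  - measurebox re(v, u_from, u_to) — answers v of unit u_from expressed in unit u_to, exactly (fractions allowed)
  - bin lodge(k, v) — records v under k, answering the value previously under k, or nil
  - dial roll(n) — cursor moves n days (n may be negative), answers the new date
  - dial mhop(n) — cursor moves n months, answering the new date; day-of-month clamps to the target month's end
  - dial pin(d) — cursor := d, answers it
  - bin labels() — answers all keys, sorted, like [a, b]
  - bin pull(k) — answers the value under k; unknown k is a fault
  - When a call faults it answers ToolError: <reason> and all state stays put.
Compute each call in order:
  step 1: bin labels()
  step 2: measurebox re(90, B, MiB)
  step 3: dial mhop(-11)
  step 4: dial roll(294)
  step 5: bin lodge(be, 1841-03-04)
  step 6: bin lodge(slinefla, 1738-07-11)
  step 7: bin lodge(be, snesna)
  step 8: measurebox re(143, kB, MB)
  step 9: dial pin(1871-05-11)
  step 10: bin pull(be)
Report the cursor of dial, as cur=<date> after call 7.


→ bin labels()
← [be, slinefla, talu]
→ measurebox re(v=90, u_from=B, u_to=MiB)
← 45/524288
→ dial mhop(n=-11)
← 2135-09-12
→ dial roll(n=294)
← 2136-07-02
→ bin lodge(k=be, v=1841-03-04)
← vizup_az
→ bin lodge(k=slinefla, v=1738-07-11)
← 518
→ bin lodge(k=be, v=snesna)
← 1841-03-04
→ measurebox re(v=143, u_from=kB, u_to=MB)
← 143/1000
→ dial pin(d=1871-05-11)
← 1871-05-11
→ bin pull(k=be)
← snesna

Answer: cur=2136-07-02


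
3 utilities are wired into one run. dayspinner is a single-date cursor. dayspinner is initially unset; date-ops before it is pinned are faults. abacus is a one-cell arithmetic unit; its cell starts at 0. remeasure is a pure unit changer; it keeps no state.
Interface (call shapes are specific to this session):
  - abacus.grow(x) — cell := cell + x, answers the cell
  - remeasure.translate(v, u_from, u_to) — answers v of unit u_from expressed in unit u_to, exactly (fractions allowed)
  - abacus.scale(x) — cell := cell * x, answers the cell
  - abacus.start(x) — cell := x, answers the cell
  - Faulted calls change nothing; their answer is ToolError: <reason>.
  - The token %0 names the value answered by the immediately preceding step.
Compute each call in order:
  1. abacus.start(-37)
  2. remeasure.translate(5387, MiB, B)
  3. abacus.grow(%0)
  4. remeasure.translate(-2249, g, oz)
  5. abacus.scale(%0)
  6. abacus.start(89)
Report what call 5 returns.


Answer: -2903743723400000000/6479891

Derivation:
! abacus.start(x='-37') : -37
! remeasure.translate(v='5387', u_from='MiB', u_to='B') : 5648678912
! abacus.grow(x='%0') : 5648678875
! remeasure.translate(v='-2249', u_from='g', u_to='oz') : -3598400000/45359237
! abacus.scale(x='%0') : -2903743723400000000/6479891
! abacus.start(x='89') : 89


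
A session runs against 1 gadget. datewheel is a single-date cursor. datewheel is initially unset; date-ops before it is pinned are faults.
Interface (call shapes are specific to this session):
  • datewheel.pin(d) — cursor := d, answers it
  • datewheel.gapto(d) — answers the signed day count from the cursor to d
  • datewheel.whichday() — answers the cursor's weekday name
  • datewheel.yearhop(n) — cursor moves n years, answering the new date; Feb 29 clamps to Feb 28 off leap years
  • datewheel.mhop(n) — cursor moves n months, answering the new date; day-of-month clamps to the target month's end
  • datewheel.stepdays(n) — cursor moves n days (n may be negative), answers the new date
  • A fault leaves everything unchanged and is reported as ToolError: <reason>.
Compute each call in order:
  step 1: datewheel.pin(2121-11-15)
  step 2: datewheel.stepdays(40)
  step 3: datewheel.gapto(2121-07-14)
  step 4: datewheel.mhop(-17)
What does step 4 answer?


Answer: 2120-07-25

Derivation:
·→ pin(2121-11-15)
·← 2121-11-15
·→ stepdays(40)
·← 2121-12-25
·→ gapto(2121-07-14)
·← -164
·→ mhop(-17)
·← 2120-07-25


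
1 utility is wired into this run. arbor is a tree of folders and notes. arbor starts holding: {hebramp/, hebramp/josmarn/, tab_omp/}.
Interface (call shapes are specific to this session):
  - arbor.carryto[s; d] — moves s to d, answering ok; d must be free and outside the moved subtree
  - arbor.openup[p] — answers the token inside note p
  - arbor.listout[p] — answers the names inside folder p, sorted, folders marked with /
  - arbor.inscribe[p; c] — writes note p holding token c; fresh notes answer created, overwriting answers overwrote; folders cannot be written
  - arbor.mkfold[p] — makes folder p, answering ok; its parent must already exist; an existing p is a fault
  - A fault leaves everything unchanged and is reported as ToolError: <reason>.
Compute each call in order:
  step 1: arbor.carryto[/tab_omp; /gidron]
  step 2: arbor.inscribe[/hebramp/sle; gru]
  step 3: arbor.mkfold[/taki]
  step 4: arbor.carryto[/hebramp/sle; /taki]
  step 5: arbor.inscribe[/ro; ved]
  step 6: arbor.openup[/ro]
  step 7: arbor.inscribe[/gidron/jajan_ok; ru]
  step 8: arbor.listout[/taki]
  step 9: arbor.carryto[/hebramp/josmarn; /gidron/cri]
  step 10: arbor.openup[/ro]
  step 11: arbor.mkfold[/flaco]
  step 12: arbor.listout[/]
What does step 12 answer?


# carryto(s: /tab_omp, d: /gidron) => ok
# inscribe(p: /hebramp/sle, c: gru) => created
# mkfold(p: /taki) => ok
# carryto(s: /hebramp/sle, d: /taki) => ToolError: exists
# inscribe(p: /ro, c: ved) => created
# openup(p: /ro) => ved
# inscribe(p: /gidron/jajan_ok, c: ru) => created
# listout(p: /taki) => []
# carryto(s: /hebramp/josmarn, d: /gidron/cri) => ok
# openup(p: /ro) => ved
# mkfold(p: /flaco) => ok
# listout(p: /) => [flaco/, gidron/, hebramp/, ro, taki/]

Answer: [flaco/, gidron/, hebramp/, ro, taki/]


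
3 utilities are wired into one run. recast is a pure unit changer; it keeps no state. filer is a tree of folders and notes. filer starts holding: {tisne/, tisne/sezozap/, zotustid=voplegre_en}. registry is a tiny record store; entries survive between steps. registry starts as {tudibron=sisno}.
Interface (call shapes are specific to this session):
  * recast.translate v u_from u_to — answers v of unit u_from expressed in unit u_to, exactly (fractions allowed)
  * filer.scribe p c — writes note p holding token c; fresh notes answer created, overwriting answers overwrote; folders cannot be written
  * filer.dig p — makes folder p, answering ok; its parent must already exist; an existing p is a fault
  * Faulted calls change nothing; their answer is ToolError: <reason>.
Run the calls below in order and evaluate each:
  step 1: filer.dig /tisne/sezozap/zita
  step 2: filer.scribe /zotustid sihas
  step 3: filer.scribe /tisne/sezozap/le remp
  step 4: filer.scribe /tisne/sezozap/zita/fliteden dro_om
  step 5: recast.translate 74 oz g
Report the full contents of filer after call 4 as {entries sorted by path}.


Do: filer.dig[p=/tisne/sezozap/zita]
See: ok
Do: filer.scribe[p=/zotustid; c=sihas]
See: overwrote
Do: filer.scribe[p=/tisne/sezozap/le; c=remp]
See: created
Do: filer.scribe[p=/tisne/sezozap/zita/fliteden; c=dro_om]
See: created
Do: recast.translate[v=74; u_from=oz; u_to=g]
See: 1678291769/800000

Answer: {tisne/, tisne/sezozap/, tisne/sezozap/le=remp, tisne/sezozap/zita/, tisne/sezozap/zita/fliteden=dro_om, zotustid=sihas}


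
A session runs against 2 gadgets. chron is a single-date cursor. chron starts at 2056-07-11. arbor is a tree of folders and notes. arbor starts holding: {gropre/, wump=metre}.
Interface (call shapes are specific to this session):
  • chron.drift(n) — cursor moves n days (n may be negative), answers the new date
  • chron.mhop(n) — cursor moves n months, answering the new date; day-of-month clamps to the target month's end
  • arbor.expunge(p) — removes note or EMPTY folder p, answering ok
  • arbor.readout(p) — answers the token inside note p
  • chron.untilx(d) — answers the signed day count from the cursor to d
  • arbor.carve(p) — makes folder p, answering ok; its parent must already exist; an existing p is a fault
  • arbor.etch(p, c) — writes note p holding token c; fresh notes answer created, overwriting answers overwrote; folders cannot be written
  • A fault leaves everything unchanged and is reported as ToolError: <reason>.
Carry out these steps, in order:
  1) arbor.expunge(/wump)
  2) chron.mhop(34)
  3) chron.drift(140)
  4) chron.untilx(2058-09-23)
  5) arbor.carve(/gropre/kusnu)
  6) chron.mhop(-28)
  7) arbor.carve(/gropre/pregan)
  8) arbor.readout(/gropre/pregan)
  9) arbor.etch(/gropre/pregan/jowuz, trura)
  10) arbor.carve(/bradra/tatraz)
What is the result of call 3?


Answer: 2059-09-28

Derivation:
> arbor.expunge p: /wump
  ok
> chron.mhop n: 34
  2059-05-11
> chron.drift n: 140
  2059-09-28
> chron.untilx d: 2058-09-23
  -370
> arbor.carve p: /gropre/kusnu
  ok
> chron.mhop n: -28
  2057-05-28
> arbor.carve p: /gropre/pregan
  ok
> arbor.readout p: /gropre/pregan
  ToolError: is a directory
> arbor.etch p: /gropre/pregan/jowuz c: trura
  created
> arbor.carve p: /bradra/tatraz
  ToolError: no parent


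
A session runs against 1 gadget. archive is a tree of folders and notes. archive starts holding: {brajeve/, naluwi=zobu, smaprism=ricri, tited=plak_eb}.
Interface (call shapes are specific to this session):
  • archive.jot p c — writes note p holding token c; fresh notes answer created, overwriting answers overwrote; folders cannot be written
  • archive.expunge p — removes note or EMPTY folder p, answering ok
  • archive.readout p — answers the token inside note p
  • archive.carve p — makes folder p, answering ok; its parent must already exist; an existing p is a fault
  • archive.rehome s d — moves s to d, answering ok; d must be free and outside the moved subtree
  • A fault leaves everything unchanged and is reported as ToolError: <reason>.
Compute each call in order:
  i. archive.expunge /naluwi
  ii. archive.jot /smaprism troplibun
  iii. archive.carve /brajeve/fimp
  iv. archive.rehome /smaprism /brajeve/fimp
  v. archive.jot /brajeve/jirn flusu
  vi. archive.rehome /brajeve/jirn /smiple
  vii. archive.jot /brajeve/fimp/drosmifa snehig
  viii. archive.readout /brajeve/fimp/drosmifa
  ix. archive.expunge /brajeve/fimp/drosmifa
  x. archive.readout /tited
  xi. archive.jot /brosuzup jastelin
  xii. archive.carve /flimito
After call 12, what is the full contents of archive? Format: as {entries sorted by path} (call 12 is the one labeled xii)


Act: expunge[p=/naluwi]
Obs: ok
Act: jot[p=/smaprism; c=troplibun]
Obs: overwrote
Act: carve[p=/brajeve/fimp]
Obs: ok
Act: rehome[s=/smaprism; d=/brajeve/fimp]
Obs: ToolError: exists
Act: jot[p=/brajeve/jirn; c=flusu]
Obs: created
Act: rehome[s=/brajeve/jirn; d=/smiple]
Obs: ok
Act: jot[p=/brajeve/fimp/drosmifa; c=snehig]
Obs: created
Act: readout[p=/brajeve/fimp/drosmifa]
Obs: snehig
Act: expunge[p=/brajeve/fimp/drosmifa]
Obs: ok
Act: readout[p=/tited]
Obs: plak_eb
Act: jot[p=/brosuzup; c=jastelin]
Obs: created
Act: carve[p=/flimito]
Obs: ok

Answer: {brajeve/, brajeve/fimp/, brosuzup=jastelin, flimito/, smaprism=troplibun, smiple=flusu, tited=plak_eb}
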